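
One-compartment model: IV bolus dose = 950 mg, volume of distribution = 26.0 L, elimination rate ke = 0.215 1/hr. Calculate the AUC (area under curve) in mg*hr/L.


C0 = Dose/Vd = 950/26.0 = 36.5385 mg/L
AUC = C0/ke = 36.5385/0.215
AUC = 169.9 mg*hr/L


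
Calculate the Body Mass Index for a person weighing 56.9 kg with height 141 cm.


BMI = weight / height^2
height = 141 cm = 1.41 m
BMI = 56.9 / 1.41^2
BMI = 28.62 kg/m^2


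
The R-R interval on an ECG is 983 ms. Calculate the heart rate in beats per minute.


HR = 60 / RR_interval(s)
RR = 983 ms = 0.983 s
HR = 60 / 0.983 = 61.04 bpm


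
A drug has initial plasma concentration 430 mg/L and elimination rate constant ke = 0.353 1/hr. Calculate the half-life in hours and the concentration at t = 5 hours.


t_half = ln(2) / ke = 0.693147 / 0.353 = 1.964 hr
C(t) = C0 * exp(-ke*t) = 430 * exp(-0.353*5)
C(5) = 73.61 mg/L


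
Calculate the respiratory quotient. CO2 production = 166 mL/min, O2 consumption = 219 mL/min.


RQ = VCO2 / VO2
RQ = 166 / 219
RQ = 0.758


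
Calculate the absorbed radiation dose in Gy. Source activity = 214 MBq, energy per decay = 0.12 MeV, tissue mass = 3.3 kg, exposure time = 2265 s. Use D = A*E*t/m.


A = 214 MBq = 2.1400e+08 Bq
E = 0.12 MeV = 1.9224e-14 J
D = A*E*t/m = 2.1400e+08*1.9224e-14*2265/3.3
D = 0.002824 Gy


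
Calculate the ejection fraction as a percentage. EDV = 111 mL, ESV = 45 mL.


SV = EDV - ESV = 111 - 45 = 66 mL
EF = SV/EDV * 100 = 66/111 * 100
EF = 59.46%


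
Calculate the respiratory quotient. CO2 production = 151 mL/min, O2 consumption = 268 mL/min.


RQ = VCO2 / VO2
RQ = 151 / 268
RQ = 0.5634


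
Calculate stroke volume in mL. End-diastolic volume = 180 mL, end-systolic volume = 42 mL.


SV = EDV - ESV
SV = 180 - 42
SV = 138 mL


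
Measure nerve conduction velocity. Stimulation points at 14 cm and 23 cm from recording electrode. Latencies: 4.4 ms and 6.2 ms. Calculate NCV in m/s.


Distance = (23 - 14) / 100 = 0.09 m
dt = (6.2 - 4.4) / 1000 = 0.0018 s
NCV = dist / dt = 50 m/s


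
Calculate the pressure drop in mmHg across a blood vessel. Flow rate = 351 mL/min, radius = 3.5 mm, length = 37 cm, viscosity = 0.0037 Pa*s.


dP = 8*mu*L*Q / (pi*r^4)
Q = 351 mL/min = 5.85e-06 m^3/s
dP = 135.902 Pa = 135.902 / 133.322 mmHg = 1.019 mmHg


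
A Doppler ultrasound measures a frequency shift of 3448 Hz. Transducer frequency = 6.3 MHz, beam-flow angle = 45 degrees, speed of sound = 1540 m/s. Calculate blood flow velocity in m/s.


v = fd * c / (2 * f0 * cos(theta))
v = 3448 * 1540 / (2 * 6.3000e+06 * cos(45))
v = 0.596 m/s


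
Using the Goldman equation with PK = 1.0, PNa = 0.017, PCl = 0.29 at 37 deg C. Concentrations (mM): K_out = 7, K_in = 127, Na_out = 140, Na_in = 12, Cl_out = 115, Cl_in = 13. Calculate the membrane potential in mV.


Vm = (RT/F)*ln((PK*Ko + PNa*Nao + PCl*Cli)/(PK*Ki + PNa*Nai + PCl*Clo))
Numer = 13.15, Denom = 160.554
Vm = -66.87 mV


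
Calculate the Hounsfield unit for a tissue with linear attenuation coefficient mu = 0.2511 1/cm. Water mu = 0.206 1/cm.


HU = ((mu_tissue - mu_water) / mu_water) * 1000
HU = ((0.2511 - 0.206) / 0.206) * 1000
HU = 218.9


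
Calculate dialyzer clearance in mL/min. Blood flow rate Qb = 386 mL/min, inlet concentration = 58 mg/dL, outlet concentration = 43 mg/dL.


K = Qb * (Cb_in - Cb_out) / Cb_in
K = 386 * (58 - 43) / 58
K = 99.83 mL/min


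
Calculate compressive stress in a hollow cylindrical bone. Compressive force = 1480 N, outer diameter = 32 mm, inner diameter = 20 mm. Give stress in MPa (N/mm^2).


A = pi*(r_o^2 - r_i^2)
r_o = 16 mm, r_i = 10 mm
A = 490.088 mm^2
sigma = F/A = 1480 / 490.088
sigma = 3.02 MPa


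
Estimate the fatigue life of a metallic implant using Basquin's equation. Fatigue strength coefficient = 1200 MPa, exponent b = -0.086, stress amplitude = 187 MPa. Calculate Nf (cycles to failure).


sigma_a = sigma_f' * (2Nf)^b
2Nf = (sigma_a/sigma_f')^(1/b)
2Nf = (187/1200)^(1/-0.086)
2Nf = 2.4415759e+09
Nf = 1.2208e+09


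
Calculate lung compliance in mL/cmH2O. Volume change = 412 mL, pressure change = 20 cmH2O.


C = dV / dP
C = 412 / 20
C = 20.6 mL/cmH2O


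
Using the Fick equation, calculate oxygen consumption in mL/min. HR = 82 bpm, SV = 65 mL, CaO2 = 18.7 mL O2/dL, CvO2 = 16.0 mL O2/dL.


CO = HR*SV = 82*65/1000 = 5.33 L/min
a-v O2 diff = 18.7 - 16.0 = 2.7 mL/dL
VO2 = CO * (CaO2-CvO2) * 10 dL/L
VO2 = 5.33 * 2.7 * 10
VO2 = 143.9 mL/min


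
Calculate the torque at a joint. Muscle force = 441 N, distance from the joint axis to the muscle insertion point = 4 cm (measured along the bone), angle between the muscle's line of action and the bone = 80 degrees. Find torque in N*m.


Torque = F * d * sin(theta)   (moment arm = d*sin(theta))
d = 4 cm = 0.04 m
Torque = 441 * 0.04 * sin(80)
Torque = 17.37 N*m


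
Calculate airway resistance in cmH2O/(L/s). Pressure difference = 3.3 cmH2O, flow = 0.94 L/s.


R = dP / flow
R = 3.3 / 0.94
R = 3.511 cmH2O/(L/s)


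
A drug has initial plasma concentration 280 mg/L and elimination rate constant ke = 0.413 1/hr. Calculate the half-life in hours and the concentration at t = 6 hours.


t_half = ln(2) / ke = 0.693147 / 0.413 = 1.678 hr
C(t) = C0 * exp(-ke*t) = 280 * exp(-0.413*6)
C(6) = 23.5 mg/L


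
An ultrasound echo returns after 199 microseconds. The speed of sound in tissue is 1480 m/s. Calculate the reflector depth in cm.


depth = c * t / 2
t = 199 us = 1.9900e-04 s
depth = 1480 * 1.9900e-04 / 2
depth = 0.14726 m = 14.726 cm


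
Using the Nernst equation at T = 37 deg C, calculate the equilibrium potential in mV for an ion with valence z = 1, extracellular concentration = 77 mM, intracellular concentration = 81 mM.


E = (RT/(zF)) * ln(C_out/C_in)
T = 37 + 273.15 = 310.15 K
E = (8.314 * 310.15 / (1 * 96485)) * ln(77/81)
E = -1.353 mV


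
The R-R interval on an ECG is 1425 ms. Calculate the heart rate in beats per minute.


HR = 60 / RR_interval(s)
RR = 1425 ms = 1.425 s
HR = 60 / 1.425 = 42.11 bpm


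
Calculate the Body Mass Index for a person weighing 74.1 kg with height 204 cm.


BMI = weight / height^2
height = 204 cm = 2.04 m
BMI = 74.1 / 2.04^2
BMI = 17.81 kg/m^2


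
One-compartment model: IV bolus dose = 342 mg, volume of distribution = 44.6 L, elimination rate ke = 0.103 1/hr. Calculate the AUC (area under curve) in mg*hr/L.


C0 = Dose/Vd = 342/44.6 = 7.66816 mg/L
AUC = C0/ke = 7.66816/0.103
AUC = 74.45 mg*hr/L


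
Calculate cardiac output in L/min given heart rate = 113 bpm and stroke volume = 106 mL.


CO = HR * SV
CO = 113 * 106 / 1000
CO = 11.98 L/min


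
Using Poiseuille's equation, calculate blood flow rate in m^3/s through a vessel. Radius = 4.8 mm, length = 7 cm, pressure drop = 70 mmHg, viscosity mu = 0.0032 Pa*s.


Q = pi*r^4*dP / (8*mu*L)
r = 0.0048 m, L = 0.07 m
dP = 70 mmHg = 9332.54 Pa
Q = 0.008685 m^3/s


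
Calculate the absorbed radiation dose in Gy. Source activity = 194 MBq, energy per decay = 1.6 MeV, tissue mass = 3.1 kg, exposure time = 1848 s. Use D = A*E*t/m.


A = 194 MBq = 1.9400e+08 Bq
E = 1.6 MeV = 2.5632e-13 J
D = A*E*t/m = 1.9400e+08*2.5632e-13*1848/3.1
D = 0.02964 Gy


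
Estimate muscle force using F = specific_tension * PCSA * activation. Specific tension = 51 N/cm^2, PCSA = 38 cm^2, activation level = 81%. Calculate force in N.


F = sigma * PCSA * activation
F = 51 * 38 * 0.81
F = 1570 N


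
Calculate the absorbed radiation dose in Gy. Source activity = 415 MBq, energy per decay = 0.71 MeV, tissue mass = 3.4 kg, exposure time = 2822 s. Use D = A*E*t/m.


A = 415 MBq = 4.1500e+08 Bq
E = 0.71 MeV = 1.13742e-13 J
D = A*E*t/m = 4.1500e+08*1.13742e-13*2822/3.4
D = 0.03918 Gy


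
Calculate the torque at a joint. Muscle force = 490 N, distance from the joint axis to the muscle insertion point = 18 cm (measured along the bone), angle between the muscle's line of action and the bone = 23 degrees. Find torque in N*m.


Torque = F * d * sin(theta)   (moment arm = d*sin(theta))
d = 18 cm = 0.18 m
Torque = 490 * 0.18 * sin(23)
Torque = 34.46 N*m


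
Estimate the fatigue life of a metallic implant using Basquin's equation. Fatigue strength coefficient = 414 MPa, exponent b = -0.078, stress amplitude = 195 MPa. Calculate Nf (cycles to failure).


sigma_a = sigma_f' * (2Nf)^b
2Nf = (sigma_a/sigma_f')^(1/b)
2Nf = (195/414)^(1/-0.078)
2Nf = 15554.94
Nf = 7777


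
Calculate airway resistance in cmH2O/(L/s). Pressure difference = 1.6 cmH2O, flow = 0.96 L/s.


R = dP / flow
R = 1.6 / 0.96
R = 1.667 cmH2O/(L/s)


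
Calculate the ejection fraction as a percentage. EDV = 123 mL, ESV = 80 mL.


SV = EDV - ESV = 123 - 80 = 43 mL
EF = SV/EDV * 100 = 43/123 * 100
EF = 34.96%


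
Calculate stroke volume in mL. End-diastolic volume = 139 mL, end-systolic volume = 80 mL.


SV = EDV - ESV
SV = 139 - 80
SV = 59 mL


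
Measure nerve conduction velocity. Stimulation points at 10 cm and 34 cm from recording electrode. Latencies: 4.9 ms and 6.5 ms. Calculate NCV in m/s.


Distance = (34 - 10) / 100 = 0.24 m
dt = (6.5 - 4.9) / 1000 = 0.0016 s
NCV = dist / dt = 150 m/s


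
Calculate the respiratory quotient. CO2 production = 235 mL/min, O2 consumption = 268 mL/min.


RQ = VCO2 / VO2
RQ = 235 / 268
RQ = 0.8769


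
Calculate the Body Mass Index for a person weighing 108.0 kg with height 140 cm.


BMI = weight / height^2
height = 140 cm = 1.4 m
BMI = 108.0 / 1.4^2
BMI = 55.1 kg/m^2


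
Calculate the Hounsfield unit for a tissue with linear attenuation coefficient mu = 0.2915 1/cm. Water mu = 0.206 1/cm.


HU = ((mu_tissue - mu_water) / mu_water) * 1000
HU = ((0.2915 - 0.206) / 0.206) * 1000
HU = 415


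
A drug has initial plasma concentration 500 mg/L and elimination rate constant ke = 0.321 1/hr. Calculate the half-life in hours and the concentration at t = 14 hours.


t_half = ln(2) / ke = 0.693147 / 0.321 = 2.159 hr
C(t) = C0 * exp(-ke*t) = 500 * exp(-0.321*14)
C(14) = 5.588 mg/L


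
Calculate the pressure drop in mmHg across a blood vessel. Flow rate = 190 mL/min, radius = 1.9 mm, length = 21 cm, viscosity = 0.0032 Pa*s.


dP = 8*mu*L*Q / (pi*r^4)
Q = 190 mL/min = 3.16667e-06 m^3/s
dP = 415.813 Pa = 415.813 / 133.322 mmHg = 3.119 mmHg


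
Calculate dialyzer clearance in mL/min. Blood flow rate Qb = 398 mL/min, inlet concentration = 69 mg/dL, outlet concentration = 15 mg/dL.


K = Qb * (Cb_in - Cb_out) / Cb_in
K = 398 * (69 - 15) / 69
K = 311.5 mL/min


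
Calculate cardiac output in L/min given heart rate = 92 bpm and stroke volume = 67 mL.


CO = HR * SV
CO = 92 * 67 / 1000
CO = 6.164 L/min


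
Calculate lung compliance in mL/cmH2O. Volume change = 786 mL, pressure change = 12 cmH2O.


C = dV / dP
C = 786 / 12
C = 65.5 mL/cmH2O


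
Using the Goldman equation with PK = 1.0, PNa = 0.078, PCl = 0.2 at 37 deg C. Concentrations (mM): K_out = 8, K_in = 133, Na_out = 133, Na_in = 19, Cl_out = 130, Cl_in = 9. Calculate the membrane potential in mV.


Vm = (RT/F)*ln((PK*Ko + PNa*Nao + PCl*Cli)/(PK*Ki + PNa*Nai + PCl*Clo))
Numer = 20.174, Denom = 160.482
Vm = -55.42 mV


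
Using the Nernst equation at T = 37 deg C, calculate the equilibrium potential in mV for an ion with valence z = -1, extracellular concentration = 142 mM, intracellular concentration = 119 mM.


E = (RT/(zF)) * ln(C_out/C_in)
T = 37 + 273.15 = 310.15 K
E = (8.314 * 310.15 / (-1 * 96485)) * ln(142/119)
E = -4.722 mV


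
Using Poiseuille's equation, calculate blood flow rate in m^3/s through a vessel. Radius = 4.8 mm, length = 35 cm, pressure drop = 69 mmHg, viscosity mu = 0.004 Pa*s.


Q = pi*r^4*dP / (8*mu*L)
r = 0.0048 m, L = 0.35 m
dP = 69 mmHg = 9199.218 Pa
Q = 0.00137 m^3/s


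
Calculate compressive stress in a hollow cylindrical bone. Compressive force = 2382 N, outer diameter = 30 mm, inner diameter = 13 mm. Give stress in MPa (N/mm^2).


A = pi*(r_o^2 - r_i^2)
r_o = 15 mm, r_i = 6.5 mm
A = 574.126 mm^2
sigma = F/A = 2382 / 574.126
sigma = 4.149 MPa


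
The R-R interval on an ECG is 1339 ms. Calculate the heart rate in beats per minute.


HR = 60 / RR_interval(s)
RR = 1339 ms = 1.339 s
HR = 60 / 1.339 = 44.81 bpm


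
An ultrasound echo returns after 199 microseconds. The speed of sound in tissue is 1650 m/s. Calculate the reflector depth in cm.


depth = c * t / 2
t = 199 us = 1.9900e-04 s
depth = 1650 * 1.9900e-04 / 2
depth = 0.164175 m = 16.4175 cm


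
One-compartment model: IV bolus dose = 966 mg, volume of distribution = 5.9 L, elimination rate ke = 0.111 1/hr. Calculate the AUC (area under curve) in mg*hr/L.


C0 = Dose/Vd = 966/5.9 = 163.729 mg/L
AUC = C0/ke = 163.729/0.111
AUC = 1475 mg*hr/L


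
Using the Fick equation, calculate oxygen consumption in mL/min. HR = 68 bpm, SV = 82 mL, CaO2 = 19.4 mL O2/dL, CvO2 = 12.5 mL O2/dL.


CO = HR*SV = 68*82/1000 = 5.576 L/min
a-v O2 diff = 19.4 - 12.5 = 6.9 mL/dL
VO2 = CO * (CaO2-CvO2) * 10 dL/L
VO2 = 5.576 * 6.9 * 10
VO2 = 384.7 mL/min


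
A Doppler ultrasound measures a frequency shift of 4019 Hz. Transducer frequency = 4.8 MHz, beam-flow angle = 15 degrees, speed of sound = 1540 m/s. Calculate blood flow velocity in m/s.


v = fd * c / (2 * f0 * cos(theta))
v = 4019 * 1540 / (2 * 4.8000e+06 * cos(15))
v = 0.6675 m/s


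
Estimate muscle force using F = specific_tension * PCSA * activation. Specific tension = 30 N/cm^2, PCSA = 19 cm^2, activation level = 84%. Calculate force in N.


F = sigma * PCSA * activation
F = 30 * 19 * 0.84
F = 478.8 N


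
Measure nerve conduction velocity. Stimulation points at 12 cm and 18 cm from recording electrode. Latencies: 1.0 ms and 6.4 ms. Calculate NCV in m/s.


Distance = (18 - 12) / 100 = 0.06 m
dt = (6.4 - 1.0) / 1000 = 0.0054 s
NCV = dist / dt = 11.11 m/s


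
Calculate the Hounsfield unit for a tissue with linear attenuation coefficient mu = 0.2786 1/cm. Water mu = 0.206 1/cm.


HU = ((mu_tissue - mu_water) / mu_water) * 1000
HU = ((0.2786 - 0.206) / 0.206) * 1000
HU = 352.4


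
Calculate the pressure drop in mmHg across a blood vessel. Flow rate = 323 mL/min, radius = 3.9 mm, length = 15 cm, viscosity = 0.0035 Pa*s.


dP = 8*mu*L*Q / (pi*r^4)
Q = 323 mL/min = 5.38333e-06 m^3/s
dP = 31.1094 Pa = 31.1094 / 133.322 mmHg = 0.2333 mmHg


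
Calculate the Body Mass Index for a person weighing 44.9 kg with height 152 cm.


BMI = weight / height^2
height = 152 cm = 1.52 m
BMI = 44.9 / 1.52^2
BMI = 19.43 kg/m^2


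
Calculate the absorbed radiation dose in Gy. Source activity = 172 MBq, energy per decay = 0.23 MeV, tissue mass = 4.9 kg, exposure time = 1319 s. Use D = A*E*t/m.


A = 172 MBq = 1.7200e+08 Bq
E = 0.23 MeV = 3.6846e-14 J
D = A*E*t/m = 1.7200e+08*3.6846e-14*1319/4.9
D = 0.001706 Gy


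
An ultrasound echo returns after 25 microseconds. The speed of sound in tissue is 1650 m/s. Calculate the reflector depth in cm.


depth = c * t / 2
t = 25 us = 2.5000e-05 s
depth = 1650 * 2.5000e-05 / 2
depth = 0.020625 m = 2.0625 cm


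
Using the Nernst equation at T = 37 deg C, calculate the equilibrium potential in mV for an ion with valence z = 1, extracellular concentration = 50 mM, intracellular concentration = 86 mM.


E = (RT/(zF)) * ln(C_out/C_in)
T = 37 + 273.15 = 310.15 K
E = (8.314 * 310.15 / (1 * 96485)) * ln(50/86)
E = -14.49 mV


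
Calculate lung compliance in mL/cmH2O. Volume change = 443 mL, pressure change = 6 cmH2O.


C = dV / dP
C = 443 / 6
C = 73.83 mL/cmH2O


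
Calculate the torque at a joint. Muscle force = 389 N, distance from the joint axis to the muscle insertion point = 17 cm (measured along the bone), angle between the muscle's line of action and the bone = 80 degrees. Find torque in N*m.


Torque = F * d * sin(theta)   (moment arm = d*sin(theta))
d = 17 cm = 0.17 m
Torque = 389 * 0.17 * sin(80)
Torque = 65.13 N*m


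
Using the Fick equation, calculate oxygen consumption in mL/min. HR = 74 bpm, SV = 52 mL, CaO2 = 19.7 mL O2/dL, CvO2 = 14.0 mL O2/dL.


CO = HR*SV = 74*52/1000 = 3.848 L/min
a-v O2 diff = 19.7 - 14.0 = 5.7 mL/dL
VO2 = CO * (CaO2-CvO2) * 10 dL/L
VO2 = 3.848 * 5.7 * 10
VO2 = 219.3 mL/min


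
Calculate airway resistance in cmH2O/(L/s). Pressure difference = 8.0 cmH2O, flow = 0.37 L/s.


R = dP / flow
R = 8.0 / 0.37
R = 21.62 cmH2O/(L/s)


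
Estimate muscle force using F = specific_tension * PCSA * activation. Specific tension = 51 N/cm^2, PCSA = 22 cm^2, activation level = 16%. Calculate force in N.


F = sigma * PCSA * activation
F = 51 * 22 * 0.16
F = 179.5 N


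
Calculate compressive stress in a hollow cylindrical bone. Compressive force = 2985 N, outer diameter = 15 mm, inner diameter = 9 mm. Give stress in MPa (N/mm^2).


A = pi*(r_o^2 - r_i^2)
r_o = 7.5 mm, r_i = 4.5 mm
A = 113.097 mm^2
sigma = F/A = 2985 / 113.097
sigma = 26.39 MPa


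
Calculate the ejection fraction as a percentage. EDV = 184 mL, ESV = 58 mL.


SV = EDV - ESV = 184 - 58 = 126 mL
EF = SV/EDV * 100 = 126/184 * 100
EF = 68.48%


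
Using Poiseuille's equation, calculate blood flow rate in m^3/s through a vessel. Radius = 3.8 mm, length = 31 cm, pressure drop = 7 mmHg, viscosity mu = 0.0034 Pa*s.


Q = pi*r^4*dP / (8*mu*L)
r = 0.0038 m, L = 0.31 m
dP = 7 mmHg = 933.254 Pa
Q = 7.2503e-05 m^3/s


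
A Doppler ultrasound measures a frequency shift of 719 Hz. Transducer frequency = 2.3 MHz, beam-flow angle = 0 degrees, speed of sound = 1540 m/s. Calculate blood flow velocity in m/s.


v = fd * c / (2 * f0 * cos(theta))
v = 719 * 1540 / (2 * 2.3000e+06 * cos(0))
v = 0.2407 m/s


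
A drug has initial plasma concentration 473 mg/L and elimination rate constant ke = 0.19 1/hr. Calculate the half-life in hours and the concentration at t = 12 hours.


t_half = ln(2) / ke = 0.693147 / 0.19 = 3.648 hr
C(t) = C0 * exp(-ke*t) = 473 * exp(-0.19*12)
C(12) = 48.38 mg/L


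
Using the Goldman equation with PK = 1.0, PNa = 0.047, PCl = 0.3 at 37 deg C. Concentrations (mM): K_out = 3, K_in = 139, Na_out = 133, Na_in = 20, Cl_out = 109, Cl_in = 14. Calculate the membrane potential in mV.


Vm = (RT/F)*ln((PK*Ko + PNa*Nao + PCl*Cli)/(PK*Ki + PNa*Nai + PCl*Clo))
Numer = 13.451, Denom = 172.64
Vm = -68.21 mV


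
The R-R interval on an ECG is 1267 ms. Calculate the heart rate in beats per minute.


HR = 60 / RR_interval(s)
RR = 1267 ms = 1.267 s
HR = 60 / 1.267 = 47.36 bpm


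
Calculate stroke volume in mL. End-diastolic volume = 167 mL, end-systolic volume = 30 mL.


SV = EDV - ESV
SV = 167 - 30
SV = 137 mL


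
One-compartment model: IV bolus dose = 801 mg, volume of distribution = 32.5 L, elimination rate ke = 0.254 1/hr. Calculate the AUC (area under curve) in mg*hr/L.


C0 = Dose/Vd = 801/32.5 = 24.6462 mg/L
AUC = C0/ke = 24.6462/0.254
AUC = 97.03 mg*hr/L


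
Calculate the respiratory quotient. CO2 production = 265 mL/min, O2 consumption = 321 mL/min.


RQ = VCO2 / VO2
RQ = 265 / 321
RQ = 0.8255


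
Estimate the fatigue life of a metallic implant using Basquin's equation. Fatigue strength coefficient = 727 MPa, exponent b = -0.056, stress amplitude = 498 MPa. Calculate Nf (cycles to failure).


sigma_a = sigma_f' * (2Nf)^b
2Nf = (sigma_a/sigma_f')^(1/b)
2Nf = (498/727)^(1/-0.056)
2Nf = 859.05125
Nf = 429.5


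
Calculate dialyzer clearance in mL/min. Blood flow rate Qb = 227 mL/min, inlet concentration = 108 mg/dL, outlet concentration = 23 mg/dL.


K = Qb * (Cb_in - Cb_out) / Cb_in
K = 227 * (108 - 23) / 108
K = 178.7 mL/min


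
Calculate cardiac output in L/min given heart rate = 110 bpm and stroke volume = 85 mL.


CO = HR * SV
CO = 110 * 85 / 1000
CO = 9.35 L/min


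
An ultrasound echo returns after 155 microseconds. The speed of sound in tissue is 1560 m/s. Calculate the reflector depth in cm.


depth = c * t / 2
t = 155 us = 1.5500e-04 s
depth = 1560 * 1.5500e-04 / 2
depth = 0.1209 m = 12.09 cm


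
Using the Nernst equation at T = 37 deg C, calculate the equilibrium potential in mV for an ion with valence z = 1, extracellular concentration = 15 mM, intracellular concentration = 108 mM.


E = (RT/(zF)) * ln(C_out/C_in)
T = 37 + 273.15 = 310.15 K
E = (8.314 * 310.15 / (1 * 96485)) * ln(15/108)
E = -52.76 mV


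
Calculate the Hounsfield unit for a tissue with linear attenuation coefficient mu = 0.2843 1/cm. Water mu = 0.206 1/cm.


HU = ((mu_tissue - mu_water) / mu_water) * 1000
HU = ((0.2843 - 0.206) / 0.206) * 1000
HU = 380.1


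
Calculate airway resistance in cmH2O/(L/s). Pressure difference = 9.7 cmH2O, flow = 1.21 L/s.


R = dP / flow
R = 9.7 / 1.21
R = 8.017 cmH2O/(L/s)


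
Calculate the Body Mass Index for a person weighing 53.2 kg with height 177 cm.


BMI = weight / height^2
height = 177 cm = 1.77 m
BMI = 53.2 / 1.77^2
BMI = 16.98 kg/m^2


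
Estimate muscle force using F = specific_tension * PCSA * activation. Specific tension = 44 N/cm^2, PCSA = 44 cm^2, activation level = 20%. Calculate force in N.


F = sigma * PCSA * activation
F = 44 * 44 * 0.2
F = 387.2 N


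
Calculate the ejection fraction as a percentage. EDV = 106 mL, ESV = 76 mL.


SV = EDV - ESV = 106 - 76 = 30 mL
EF = SV/EDV * 100 = 30/106 * 100
EF = 28.3%


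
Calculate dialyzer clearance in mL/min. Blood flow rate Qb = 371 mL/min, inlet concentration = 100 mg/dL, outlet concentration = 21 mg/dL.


K = Qb * (Cb_in - Cb_out) / Cb_in
K = 371 * (100 - 21) / 100
K = 293.1 mL/min


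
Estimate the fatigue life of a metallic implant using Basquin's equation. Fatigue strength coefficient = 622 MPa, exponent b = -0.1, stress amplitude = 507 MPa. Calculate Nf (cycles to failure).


sigma_a = sigma_f' * (2Nf)^b
2Nf = (sigma_a/sigma_f')^(1/b)
2Nf = (507/622)^(1/-0.1)
2Nf = 7.7236797
Nf = 3.862


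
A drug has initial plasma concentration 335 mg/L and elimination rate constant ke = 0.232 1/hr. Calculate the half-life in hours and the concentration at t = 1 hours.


t_half = ln(2) / ke = 0.693147 / 0.232 = 2.988 hr
C(t) = C0 * exp(-ke*t) = 335 * exp(-0.232*1)
C(1) = 265.6 mg/L


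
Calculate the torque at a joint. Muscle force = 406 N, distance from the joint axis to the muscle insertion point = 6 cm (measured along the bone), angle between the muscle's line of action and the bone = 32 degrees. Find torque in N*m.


Torque = F * d * sin(theta)   (moment arm = d*sin(theta))
d = 6 cm = 0.06 m
Torque = 406 * 0.06 * sin(32)
Torque = 12.91 N*m


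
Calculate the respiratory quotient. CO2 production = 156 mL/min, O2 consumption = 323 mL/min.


RQ = VCO2 / VO2
RQ = 156 / 323
RQ = 0.483


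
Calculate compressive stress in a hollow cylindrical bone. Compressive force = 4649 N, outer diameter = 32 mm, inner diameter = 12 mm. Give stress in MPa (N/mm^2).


A = pi*(r_o^2 - r_i^2)
r_o = 16 mm, r_i = 6 mm
A = 691.15 mm^2
sigma = F/A = 4649 / 691.15
sigma = 6.726 MPa


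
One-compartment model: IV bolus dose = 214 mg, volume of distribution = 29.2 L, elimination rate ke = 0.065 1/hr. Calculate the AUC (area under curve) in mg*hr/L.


C0 = Dose/Vd = 214/29.2 = 7.32877 mg/L
AUC = C0/ke = 7.32877/0.065
AUC = 112.8 mg*hr/L


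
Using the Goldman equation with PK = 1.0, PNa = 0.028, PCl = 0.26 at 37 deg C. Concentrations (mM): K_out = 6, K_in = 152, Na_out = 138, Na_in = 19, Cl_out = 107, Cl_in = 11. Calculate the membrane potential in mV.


Vm = (RT/F)*ln((PK*Ko + PNa*Nao + PCl*Cli)/(PK*Ki + PNa*Nai + PCl*Clo))
Numer = 12.724, Denom = 180.352
Vm = -70.86 mV


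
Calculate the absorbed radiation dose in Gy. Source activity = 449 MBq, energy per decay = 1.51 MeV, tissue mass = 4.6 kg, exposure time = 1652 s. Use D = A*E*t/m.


A = 449 MBq = 4.4900e+08 Bq
E = 1.51 MeV = 2.41902e-13 J
D = A*E*t/m = 4.4900e+08*2.41902e-13*1652/4.6
D = 0.03901 Gy


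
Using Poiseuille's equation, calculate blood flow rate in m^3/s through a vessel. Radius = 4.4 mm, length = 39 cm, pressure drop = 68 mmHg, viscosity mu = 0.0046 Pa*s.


Q = pi*r^4*dP / (8*mu*L)
r = 0.0044 m, L = 0.39 m
dP = 68 mmHg = 9065.896 Pa
Q = 7.4380e-04 m^3/s


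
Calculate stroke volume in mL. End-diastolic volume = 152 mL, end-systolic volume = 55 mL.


SV = EDV - ESV
SV = 152 - 55
SV = 97 mL


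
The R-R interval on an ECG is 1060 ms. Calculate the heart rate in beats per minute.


HR = 60 / RR_interval(s)
RR = 1060 ms = 1.06 s
HR = 60 / 1.06 = 56.6 bpm


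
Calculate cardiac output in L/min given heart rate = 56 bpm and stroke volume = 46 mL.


CO = HR * SV
CO = 56 * 46 / 1000
CO = 2.576 L/min


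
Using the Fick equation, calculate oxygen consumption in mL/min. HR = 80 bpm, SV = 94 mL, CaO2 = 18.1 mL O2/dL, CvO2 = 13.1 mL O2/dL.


CO = HR*SV = 80*94/1000 = 7.52 L/min
a-v O2 diff = 18.1 - 13.1 = 5 mL/dL
VO2 = CO * (CaO2-CvO2) * 10 dL/L
VO2 = 7.52 * 5 * 10
VO2 = 376 mL/min


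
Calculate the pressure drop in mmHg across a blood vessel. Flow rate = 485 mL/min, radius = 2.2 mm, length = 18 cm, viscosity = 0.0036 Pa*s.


dP = 8*mu*L*Q / (pi*r^4)
Q = 485 mL/min = 8.08333e-06 m^3/s
dP = 569.396 Pa = 569.396 / 133.322 mmHg = 4.271 mmHg


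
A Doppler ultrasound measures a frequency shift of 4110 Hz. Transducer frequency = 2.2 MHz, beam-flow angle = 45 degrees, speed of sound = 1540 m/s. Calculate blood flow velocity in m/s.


v = fd * c / (2 * f0 * cos(theta))
v = 4110 * 1540 / (2 * 2.2000e+06 * cos(45))
v = 2.034 m/s


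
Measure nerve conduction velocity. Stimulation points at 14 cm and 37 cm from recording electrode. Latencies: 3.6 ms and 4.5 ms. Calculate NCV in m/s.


Distance = (37 - 14) / 100 = 0.23 m
dt = (4.5 - 3.6) / 1000 = 9.0000e-04 s
NCV = dist / dt = 255.6 m/s


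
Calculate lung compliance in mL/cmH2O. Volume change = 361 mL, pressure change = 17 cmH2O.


C = dV / dP
C = 361 / 17
C = 21.24 mL/cmH2O


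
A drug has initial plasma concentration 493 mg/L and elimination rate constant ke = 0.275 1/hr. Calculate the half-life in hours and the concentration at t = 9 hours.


t_half = ln(2) / ke = 0.693147 / 0.275 = 2.521 hr
C(t) = C0 * exp(-ke*t) = 493 * exp(-0.275*9)
C(9) = 41.49 mg/L


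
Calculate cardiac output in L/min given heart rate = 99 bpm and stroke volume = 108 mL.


CO = HR * SV
CO = 99 * 108 / 1000
CO = 10.69 L/min


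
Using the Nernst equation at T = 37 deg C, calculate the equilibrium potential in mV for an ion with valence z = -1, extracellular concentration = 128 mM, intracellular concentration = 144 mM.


E = (RT/(zF)) * ln(C_out/C_in)
T = 37 + 273.15 = 310.15 K
E = (8.314 * 310.15 / (-1 * 96485)) * ln(128/144)
E = 3.148 mV


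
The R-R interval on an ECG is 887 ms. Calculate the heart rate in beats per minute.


HR = 60 / RR_interval(s)
RR = 887 ms = 0.887 s
HR = 60 / 0.887 = 67.64 bpm


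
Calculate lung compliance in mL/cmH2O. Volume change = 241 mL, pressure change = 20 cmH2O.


C = dV / dP
C = 241 / 20
C = 12.05 mL/cmH2O


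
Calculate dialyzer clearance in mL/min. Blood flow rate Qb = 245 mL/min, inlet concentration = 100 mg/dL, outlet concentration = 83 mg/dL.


K = Qb * (Cb_in - Cb_out) / Cb_in
K = 245 * (100 - 83) / 100
K = 41.65 mL/min


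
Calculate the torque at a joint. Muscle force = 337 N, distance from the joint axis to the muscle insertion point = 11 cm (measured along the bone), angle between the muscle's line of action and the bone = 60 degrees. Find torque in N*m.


Torque = F * d * sin(theta)   (moment arm = d*sin(theta))
d = 11 cm = 0.11 m
Torque = 337 * 0.11 * sin(60)
Torque = 32.1 N*m


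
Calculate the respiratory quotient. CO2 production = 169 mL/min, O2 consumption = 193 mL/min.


RQ = VCO2 / VO2
RQ = 169 / 193
RQ = 0.8756


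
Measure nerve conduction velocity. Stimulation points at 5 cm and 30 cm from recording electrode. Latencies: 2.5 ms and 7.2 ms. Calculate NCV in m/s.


Distance = (30 - 5) / 100 = 0.25 m
dt = (7.2 - 2.5) / 1000 = 0.0047 s
NCV = dist / dt = 53.19 m/s


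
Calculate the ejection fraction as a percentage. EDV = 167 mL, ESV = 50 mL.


SV = EDV - ESV = 167 - 50 = 117 mL
EF = SV/EDV * 100 = 117/167 * 100
EF = 70.06%


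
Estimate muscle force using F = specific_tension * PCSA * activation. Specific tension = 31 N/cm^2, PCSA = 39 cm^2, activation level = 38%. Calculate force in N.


F = sigma * PCSA * activation
F = 31 * 39 * 0.38
F = 459.4 N


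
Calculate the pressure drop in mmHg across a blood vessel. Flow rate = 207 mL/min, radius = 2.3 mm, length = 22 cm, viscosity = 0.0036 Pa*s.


dP = 8*mu*L*Q / (pi*r^4)
Q = 207 mL/min = 3.45e-06 m^3/s
dP = 248.641 Pa = 248.641 / 133.322 mmHg = 1.865 mmHg


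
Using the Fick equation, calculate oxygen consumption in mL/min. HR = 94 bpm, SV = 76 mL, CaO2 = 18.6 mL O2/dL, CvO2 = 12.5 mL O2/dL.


CO = HR*SV = 94*76/1000 = 7.144 L/min
a-v O2 diff = 18.6 - 12.5 = 6.1 mL/dL
VO2 = CO * (CaO2-CvO2) * 10 dL/L
VO2 = 7.144 * 6.1 * 10
VO2 = 435.8 mL/min


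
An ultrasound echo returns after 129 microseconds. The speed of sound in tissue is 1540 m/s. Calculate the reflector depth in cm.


depth = c * t / 2
t = 129 us = 1.2900e-04 s
depth = 1540 * 1.2900e-04 / 2
depth = 0.09933 m = 9.933 cm


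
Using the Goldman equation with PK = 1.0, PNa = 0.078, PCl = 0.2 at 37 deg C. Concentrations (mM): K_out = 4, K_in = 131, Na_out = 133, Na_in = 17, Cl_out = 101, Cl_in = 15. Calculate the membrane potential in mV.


Vm = (RT/F)*ln((PK*Ko + PNa*Nao + PCl*Cli)/(PK*Ki + PNa*Nai + PCl*Clo))
Numer = 17.374, Denom = 152.526
Vm = -58.06 mV


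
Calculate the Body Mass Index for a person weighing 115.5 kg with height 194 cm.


BMI = weight / height^2
height = 194 cm = 1.94 m
BMI = 115.5 / 1.94^2
BMI = 30.69 kg/m^2


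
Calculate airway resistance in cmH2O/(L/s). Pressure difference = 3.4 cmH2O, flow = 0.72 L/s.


R = dP / flow
R = 3.4 / 0.72
R = 4.722 cmH2O/(L/s)


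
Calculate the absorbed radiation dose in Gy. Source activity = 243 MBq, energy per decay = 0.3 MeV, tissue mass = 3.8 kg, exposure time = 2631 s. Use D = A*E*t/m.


A = 243 MBq = 2.4300e+08 Bq
E = 0.3 MeV = 4.806e-14 J
D = A*E*t/m = 2.4300e+08*4.806e-14*2631/3.8
D = 0.008086 Gy


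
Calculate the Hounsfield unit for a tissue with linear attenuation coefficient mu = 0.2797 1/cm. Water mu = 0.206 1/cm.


HU = ((mu_tissue - mu_water) / mu_water) * 1000
HU = ((0.2797 - 0.206) / 0.206) * 1000
HU = 357.8


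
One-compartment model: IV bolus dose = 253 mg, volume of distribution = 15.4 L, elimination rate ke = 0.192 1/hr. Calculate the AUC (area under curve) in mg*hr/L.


C0 = Dose/Vd = 253/15.4 = 16.4286 mg/L
AUC = C0/ke = 16.4286/0.192
AUC = 85.57 mg*hr/L


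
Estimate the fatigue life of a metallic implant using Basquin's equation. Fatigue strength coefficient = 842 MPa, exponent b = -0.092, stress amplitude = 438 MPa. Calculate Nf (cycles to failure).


sigma_a = sigma_f' * (2Nf)^b
2Nf = (sigma_a/sigma_f')^(1/b)
2Nf = (438/842)^(1/-0.092)
2Nf = 1216.7334
Nf = 608.4


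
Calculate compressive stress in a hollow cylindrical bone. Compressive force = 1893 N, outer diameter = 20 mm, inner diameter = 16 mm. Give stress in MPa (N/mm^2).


A = pi*(r_o^2 - r_i^2)
r_o = 10 mm, r_i = 8 mm
A = 113.097 mm^2
sigma = F/A = 1893 / 113.097
sigma = 16.74 MPa


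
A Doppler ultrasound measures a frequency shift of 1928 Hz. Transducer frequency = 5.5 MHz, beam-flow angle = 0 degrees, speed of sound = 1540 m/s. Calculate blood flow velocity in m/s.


v = fd * c / (2 * f0 * cos(theta))
v = 1928 * 1540 / (2 * 5.5000e+06 * cos(0))
v = 0.2699 m/s


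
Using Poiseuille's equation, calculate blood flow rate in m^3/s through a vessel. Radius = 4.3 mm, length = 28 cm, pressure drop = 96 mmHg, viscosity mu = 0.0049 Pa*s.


Q = pi*r^4*dP / (8*mu*L)
r = 0.0043 m, L = 0.28 m
dP = 96 mmHg = 12798.912 Pa
Q = 0.001252 m^3/s


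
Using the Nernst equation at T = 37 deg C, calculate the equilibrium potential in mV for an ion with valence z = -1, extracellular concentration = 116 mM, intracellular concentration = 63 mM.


E = (RT/(zF)) * ln(C_out/C_in)
T = 37 + 273.15 = 310.15 K
E = (8.314 * 310.15 / (-1 * 96485)) * ln(116/63)
E = -16.31 mV


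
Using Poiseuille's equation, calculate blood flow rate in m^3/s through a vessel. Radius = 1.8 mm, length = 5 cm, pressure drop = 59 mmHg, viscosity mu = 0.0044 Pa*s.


Q = pi*r^4*dP / (8*mu*L)
r = 0.0018 m, L = 0.05 m
dP = 59 mmHg = 7865.998 Pa
Q = 1.4739e-04 m^3/s


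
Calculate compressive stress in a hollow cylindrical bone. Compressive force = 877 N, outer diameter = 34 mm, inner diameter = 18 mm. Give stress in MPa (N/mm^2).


A = pi*(r_o^2 - r_i^2)
r_o = 17 mm, r_i = 9 mm
A = 653.451 mm^2
sigma = F/A = 877 / 653.451
sigma = 1.342 MPa


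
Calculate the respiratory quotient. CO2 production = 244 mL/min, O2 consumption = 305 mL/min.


RQ = VCO2 / VO2
RQ = 244 / 305
RQ = 0.8


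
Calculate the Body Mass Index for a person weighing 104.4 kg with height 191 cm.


BMI = weight / height^2
height = 191 cm = 1.91 m
BMI = 104.4 / 1.91^2
BMI = 28.62 kg/m^2


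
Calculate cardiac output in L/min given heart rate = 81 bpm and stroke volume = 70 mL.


CO = HR * SV
CO = 81 * 70 / 1000
CO = 5.67 L/min


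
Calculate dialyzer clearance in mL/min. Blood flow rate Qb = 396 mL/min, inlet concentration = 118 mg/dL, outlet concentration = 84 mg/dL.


K = Qb * (Cb_in - Cb_out) / Cb_in
K = 396 * (118 - 84) / 118
K = 114.1 mL/min


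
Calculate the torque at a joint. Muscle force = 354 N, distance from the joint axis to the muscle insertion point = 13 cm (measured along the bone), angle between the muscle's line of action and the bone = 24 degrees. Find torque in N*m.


Torque = F * d * sin(theta)   (moment arm = d*sin(theta))
d = 13 cm = 0.13 m
Torque = 354 * 0.13 * sin(24)
Torque = 18.72 N*m


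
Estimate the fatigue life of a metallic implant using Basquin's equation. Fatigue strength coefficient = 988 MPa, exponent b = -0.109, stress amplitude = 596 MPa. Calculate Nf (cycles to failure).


sigma_a = sigma_f' * (2Nf)^b
2Nf = (sigma_a/sigma_f')^(1/b)
2Nf = (596/988)^(1/-0.109)
2Nf = 103.24273
Nf = 51.62


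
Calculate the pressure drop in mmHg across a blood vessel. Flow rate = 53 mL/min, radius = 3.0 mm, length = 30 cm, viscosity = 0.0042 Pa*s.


dP = 8*mu*L*Q / (pi*r^4)
Q = 53 mL/min = 8.83333e-07 m^3/s
dP = 34.9905 Pa = 34.9905 / 133.322 mmHg = 0.2625 mmHg


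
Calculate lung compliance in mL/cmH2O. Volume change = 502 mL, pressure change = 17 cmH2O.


C = dV / dP
C = 502 / 17
C = 29.53 mL/cmH2O


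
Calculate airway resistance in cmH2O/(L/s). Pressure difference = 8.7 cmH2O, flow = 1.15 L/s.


R = dP / flow
R = 8.7 / 1.15
R = 7.565 cmH2O/(L/s)


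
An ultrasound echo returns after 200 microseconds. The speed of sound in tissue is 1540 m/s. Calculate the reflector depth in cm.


depth = c * t / 2
t = 200 us = 2.0000e-04 s
depth = 1540 * 2.0000e-04 / 2
depth = 0.154 m = 15.4 cm


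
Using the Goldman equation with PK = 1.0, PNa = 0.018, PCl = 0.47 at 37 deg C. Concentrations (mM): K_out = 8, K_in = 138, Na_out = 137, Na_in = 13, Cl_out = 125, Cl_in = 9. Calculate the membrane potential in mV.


Vm = (RT/F)*ln((PK*Ko + PNa*Nao + PCl*Cli)/(PK*Ki + PNa*Nai + PCl*Clo))
Numer = 14.696, Denom = 196.984
Vm = -69.37 mV


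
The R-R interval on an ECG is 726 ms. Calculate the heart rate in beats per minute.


HR = 60 / RR_interval(s)
RR = 726 ms = 0.726 s
HR = 60 / 0.726 = 82.64 bpm


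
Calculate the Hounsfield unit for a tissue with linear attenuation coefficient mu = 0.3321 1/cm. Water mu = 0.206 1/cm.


HU = ((mu_tissue - mu_water) / mu_water) * 1000
HU = ((0.3321 - 0.206) / 0.206) * 1000
HU = 612.1


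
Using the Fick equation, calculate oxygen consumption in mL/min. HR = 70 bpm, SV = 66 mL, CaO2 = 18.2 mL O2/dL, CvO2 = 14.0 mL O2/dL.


CO = HR*SV = 70*66/1000 = 4.62 L/min
a-v O2 diff = 18.2 - 14.0 = 4.2 mL/dL
VO2 = CO * (CaO2-CvO2) * 10 dL/L
VO2 = 4.62 * 4.2 * 10
VO2 = 194 mL/min


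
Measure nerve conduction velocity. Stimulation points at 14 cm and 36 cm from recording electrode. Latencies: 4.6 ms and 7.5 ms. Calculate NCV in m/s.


Distance = (36 - 14) / 100 = 0.22 m
dt = (7.5 - 4.6) / 1000 = 0.0029 s
NCV = dist / dt = 75.86 m/s


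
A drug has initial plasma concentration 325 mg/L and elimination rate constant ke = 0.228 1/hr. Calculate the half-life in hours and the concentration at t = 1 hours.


t_half = ln(2) / ke = 0.693147 / 0.228 = 3.04 hr
C(t) = C0 * exp(-ke*t) = 325 * exp(-0.228*1)
C(1) = 258.7 mg/L


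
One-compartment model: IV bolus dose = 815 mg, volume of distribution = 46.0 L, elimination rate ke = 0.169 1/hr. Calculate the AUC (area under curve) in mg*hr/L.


C0 = Dose/Vd = 815/46.0 = 17.7174 mg/L
AUC = C0/ke = 17.7174/0.169
AUC = 104.8 mg*hr/L


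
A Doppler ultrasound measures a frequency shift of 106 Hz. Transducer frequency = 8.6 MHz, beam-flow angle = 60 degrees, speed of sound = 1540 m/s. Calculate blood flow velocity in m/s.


v = fd * c / (2 * f0 * cos(theta))
v = 106 * 1540 / (2 * 8.6000e+06 * cos(60))
v = 0.01898 m/s


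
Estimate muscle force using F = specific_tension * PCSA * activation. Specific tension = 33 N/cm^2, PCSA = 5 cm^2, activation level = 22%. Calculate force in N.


F = sigma * PCSA * activation
F = 33 * 5 * 0.22
F = 36.3 N


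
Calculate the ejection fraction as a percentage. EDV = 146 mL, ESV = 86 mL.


SV = EDV - ESV = 146 - 86 = 60 mL
EF = SV/EDV * 100 = 60/146 * 100
EF = 41.1%


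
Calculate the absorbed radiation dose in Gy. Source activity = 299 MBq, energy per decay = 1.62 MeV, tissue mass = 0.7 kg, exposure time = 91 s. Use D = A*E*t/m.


A = 299 MBq = 2.9900e+08 Bq
E = 1.62 MeV = 2.59524e-13 J
D = A*E*t/m = 2.9900e+08*2.59524e-13*91/0.7
D = 0.01009 Gy


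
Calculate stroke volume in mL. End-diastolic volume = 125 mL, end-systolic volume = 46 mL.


SV = EDV - ESV
SV = 125 - 46
SV = 79 mL


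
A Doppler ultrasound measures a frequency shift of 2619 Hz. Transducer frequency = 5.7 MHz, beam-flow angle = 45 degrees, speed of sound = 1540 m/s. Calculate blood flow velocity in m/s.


v = fd * c / (2 * f0 * cos(theta))
v = 2619 * 1540 / (2 * 5.7000e+06 * cos(45))
v = 0.5003 m/s


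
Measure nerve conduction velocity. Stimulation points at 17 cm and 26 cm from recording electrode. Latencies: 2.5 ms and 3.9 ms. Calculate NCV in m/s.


Distance = (26 - 17) / 100 = 0.09 m
dt = (3.9 - 2.5) / 1000 = 0.0014 s
NCV = dist / dt = 64.29 m/s


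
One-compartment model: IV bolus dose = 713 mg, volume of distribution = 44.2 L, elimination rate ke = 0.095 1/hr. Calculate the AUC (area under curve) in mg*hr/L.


C0 = Dose/Vd = 713/44.2 = 16.1312 mg/L
AUC = C0/ke = 16.1312/0.095
AUC = 169.8 mg*hr/L


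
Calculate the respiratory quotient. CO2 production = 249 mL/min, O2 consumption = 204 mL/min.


RQ = VCO2 / VO2
RQ = 249 / 204
RQ = 1.221


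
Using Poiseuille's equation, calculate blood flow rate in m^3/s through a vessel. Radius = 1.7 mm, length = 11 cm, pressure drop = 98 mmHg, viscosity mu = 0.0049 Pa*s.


Q = pi*r^4*dP / (8*mu*L)
r = 0.0017 m, L = 0.11 m
dP = 98 mmHg = 13065.556 Pa
Q = 7.9505e-05 m^3/s


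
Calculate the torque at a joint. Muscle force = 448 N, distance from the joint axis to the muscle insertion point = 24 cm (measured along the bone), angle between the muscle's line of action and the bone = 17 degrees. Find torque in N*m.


Torque = F * d * sin(theta)   (moment arm = d*sin(theta))
d = 24 cm = 0.24 m
Torque = 448 * 0.24 * sin(17)
Torque = 31.44 N*m


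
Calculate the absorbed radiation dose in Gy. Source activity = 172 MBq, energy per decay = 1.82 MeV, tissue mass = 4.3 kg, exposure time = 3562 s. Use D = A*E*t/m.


A = 172 MBq = 1.7200e+08 Bq
E = 1.82 MeV = 2.91564e-13 J
D = A*E*t/m = 1.7200e+08*2.91564e-13*3562/4.3
D = 0.04154 Gy
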